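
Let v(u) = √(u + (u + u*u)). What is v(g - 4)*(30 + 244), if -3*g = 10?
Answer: 1096*√22/3 ≈ 1713.6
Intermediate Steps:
g = -10/3 (g = -⅓*10 = -10/3 ≈ -3.3333)
v(u) = √(u² + 2*u) (v(u) = √(u + (u + u²)) = √(u² + 2*u))
v(g - 4)*(30 + 244) = √((-10/3 - 4)*(2 + (-10/3 - 4)))*(30 + 244) = √(-22*(2 - 22/3)/3)*274 = √(-22/3*(-16/3))*274 = √(352/9)*274 = (4*√22/3)*274 = 1096*√22/3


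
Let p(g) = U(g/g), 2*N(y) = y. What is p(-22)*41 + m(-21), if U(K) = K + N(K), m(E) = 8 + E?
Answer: 97/2 ≈ 48.500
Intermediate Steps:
N(y) = y/2
U(K) = 3*K/2 (U(K) = K + K/2 = 3*K/2)
p(g) = 3/2 (p(g) = 3*(g/g)/2 = (3/2)*1 = 3/2)
p(-22)*41 + m(-21) = (3/2)*41 + (8 - 21) = 123/2 - 13 = 97/2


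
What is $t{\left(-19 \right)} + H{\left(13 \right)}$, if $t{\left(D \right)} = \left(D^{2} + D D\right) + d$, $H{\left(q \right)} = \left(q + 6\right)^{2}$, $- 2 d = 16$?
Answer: $1075$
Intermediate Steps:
$d = -8$ ($d = \left(- \frac{1}{2}\right) 16 = -8$)
$H{\left(q \right)} = \left(6 + q\right)^{2}$
$t{\left(D \right)} = -8 + 2 D^{2}$ ($t{\left(D \right)} = \left(D^{2} + D D\right) - 8 = \left(D^{2} + D^{2}\right) - 8 = 2 D^{2} - 8 = -8 + 2 D^{2}$)
$t{\left(-19 \right)} + H{\left(13 \right)} = \left(-8 + 2 \left(-19\right)^{2}\right) + \left(6 + 13\right)^{2} = \left(-8 + 2 \cdot 361\right) + 19^{2} = \left(-8 + 722\right) + 361 = 714 + 361 = 1075$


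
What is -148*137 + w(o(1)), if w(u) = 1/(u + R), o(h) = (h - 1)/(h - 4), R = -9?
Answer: -182485/9 ≈ -20276.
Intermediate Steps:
o(h) = (-1 + h)/(-4 + h)
w(u) = 1/(-9 + u) (w(u) = 1/(u - 9) = 1/(-9 + u))
-148*137 + w(o(1)) = -148*137 + 1/(-9 + (-1 + 1)/(-4 + 1)) = -20276 + 1/(-9 + 0/(-3)) = -20276 + 1/(-9 - 1/3*0) = -20276 + 1/(-9 + 0) = -20276 + 1/(-9) = -20276 - 1/9 = -182485/9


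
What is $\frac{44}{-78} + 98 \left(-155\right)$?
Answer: $- \frac{592432}{39} \approx -15191.0$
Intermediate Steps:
$\frac{44}{-78} + 98 \left(-155\right) = 44 \left(- \frac{1}{78}\right) - 15190 = - \frac{22}{39} - 15190 = - \frac{592432}{39}$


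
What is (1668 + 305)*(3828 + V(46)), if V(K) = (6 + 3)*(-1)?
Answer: 7534887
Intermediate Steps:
V(K) = -9 (V(K) = 9*(-1) = -9)
(1668 + 305)*(3828 + V(46)) = (1668 + 305)*(3828 - 9) = 1973*3819 = 7534887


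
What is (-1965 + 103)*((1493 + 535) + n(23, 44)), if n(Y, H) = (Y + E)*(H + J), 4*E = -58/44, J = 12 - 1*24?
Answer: -56396256/11 ≈ -5.1269e+6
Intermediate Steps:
J = -12 (J = 12 - 24 = -12)
E = -29/88 (E = (-58/44)/4 = (-58*1/44)/4 = (¼)*(-29/22) = -29/88 ≈ -0.32955)
n(Y, H) = (-12 + H)*(-29/88 + Y) (n(Y, H) = (Y - 29/88)*(H - 12) = (-29/88 + Y)*(-12 + H) = (-12 + H)*(-29/88 + Y))
(-1965 + 103)*((1493 + 535) + n(23, 44)) = (-1965 + 103)*((1493 + 535) + (87/22 - 12*23 - 29/88*44 + 44*23)) = -1862*(2028 + (87/22 - 276 - 29/2 + 1012)) = -1862*(2028 + 7980/11) = -1862*30288/11 = -56396256/11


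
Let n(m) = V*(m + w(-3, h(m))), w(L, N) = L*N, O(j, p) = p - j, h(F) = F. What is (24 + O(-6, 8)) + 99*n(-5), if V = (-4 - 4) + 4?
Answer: -3922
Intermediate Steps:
V = -4 (V = -8 + 4 = -4)
n(m) = 8*m (n(m) = -4*(m - 3*m) = -(-8)*m = 8*m)
(24 + O(-6, 8)) + 99*n(-5) = (24 + (8 - 1*(-6))) + 99*(8*(-5)) = (24 + (8 + 6)) + 99*(-40) = (24 + 14) - 3960 = 38 - 3960 = -3922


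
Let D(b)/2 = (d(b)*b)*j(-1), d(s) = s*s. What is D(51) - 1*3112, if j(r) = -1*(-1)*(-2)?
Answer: -533716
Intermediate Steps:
j(r) = -2 (j(r) = 1*(-2) = -2)
d(s) = s²
D(b) = -4*b³ (D(b) = 2*((b²*b)*(-2)) = 2*(b³*(-2)) = 2*(-2*b³) = -4*b³)
D(51) - 1*3112 = -4*51³ - 1*3112 = -4*132651 - 3112 = -530604 - 3112 = -533716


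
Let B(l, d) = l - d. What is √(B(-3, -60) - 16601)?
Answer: 4*I*√1034 ≈ 128.62*I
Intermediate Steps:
√(B(-3, -60) - 16601) = √((-3 - 1*(-60)) - 16601) = √((-3 + 60) - 16601) = √(57 - 16601) = √(-16544) = 4*I*√1034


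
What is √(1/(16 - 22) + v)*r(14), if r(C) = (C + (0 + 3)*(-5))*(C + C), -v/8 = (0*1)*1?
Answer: -14*I*√6/3 ≈ -11.431*I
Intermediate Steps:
v = 0 (v = -8*0*1 = -0 = -8*0 = 0)
r(C) = 2*C*(-15 + C) (r(C) = (C + 3*(-5))*(2*C) = (C - 15)*(2*C) = (-15 + C)*(2*C) = 2*C*(-15 + C))
√(1/(16 - 22) + v)*r(14) = √(1/(16 - 22) + 0)*(2*14*(-15 + 14)) = √(1/(-6) + 0)*(2*14*(-1)) = √(-⅙ + 0)*(-28) = √(-⅙)*(-28) = (I*√6/6)*(-28) = -14*I*√6/3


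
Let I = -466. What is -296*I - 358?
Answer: 137578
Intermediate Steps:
-296*I - 358 = -296*(-466) - 358 = 137936 - 358 = 137578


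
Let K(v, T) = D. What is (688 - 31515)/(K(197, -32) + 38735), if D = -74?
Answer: -30827/38661 ≈ -0.79737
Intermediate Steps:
K(v, T) = -74
(688 - 31515)/(K(197, -32) + 38735) = (688 - 31515)/(-74 + 38735) = -30827/38661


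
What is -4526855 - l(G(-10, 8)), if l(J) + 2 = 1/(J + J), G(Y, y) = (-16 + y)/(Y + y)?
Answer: -36214825/8 ≈ -4.5269e+6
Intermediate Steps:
G(Y, y) = (-16 + y)/(Y + y)
l(J) = -2 + 1/(2*J) (l(J) = -2 + 1/(J + J) = -2 + 1/(2*J))
-4526855 - l(G(-10, 8)) = -4526855 - (-2 + 1/(2*(((-16 + 8)/(-10 + 8))))) = -4526855 - (-2 + 1/(2*((-8/(-2))))) = -4526855 - (-2 + 1/(2*((-1/2*(-8))))) = -4526855 - (-2 + (1/2)/4) = -4526855 - (-2 + (1/2)*(1/4)) = -4526855 - (-2 + 1/8) = -4526855 - 1*(-15/8) = -4526855 + 15/8 = -36214825/8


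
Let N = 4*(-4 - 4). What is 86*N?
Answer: -2752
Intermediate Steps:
N = -32 (N = 4*(-8) = -32)
86*N = 86*(-32) = -2752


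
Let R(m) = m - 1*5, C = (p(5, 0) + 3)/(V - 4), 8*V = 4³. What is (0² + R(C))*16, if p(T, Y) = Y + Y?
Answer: -68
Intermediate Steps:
p(T, Y) = 2*Y
V = 8 (V = (⅛)*4³ = (⅛)*64 = 8)
C = ¾ (C = (2*0 + 3)/(8 - 4) = (0 + 3)/4 = 3*(¼) = ¾ ≈ 0.75000)
R(m) = -5 + m (R(m) = m - 5 = -5 + m)
(0² + R(C))*16 = (0² + (-5 + ¾))*16 = (0 - 17/4)*16 = -17/4*16 = -68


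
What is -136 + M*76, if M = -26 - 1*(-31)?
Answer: 244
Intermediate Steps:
M = 5 (M = -26 + 31 = 5)
-136 + M*76 = -136 + 5*76 = -136 + 380 = 244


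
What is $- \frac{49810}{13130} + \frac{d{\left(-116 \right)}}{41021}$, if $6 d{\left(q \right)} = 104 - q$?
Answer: $- \frac{612832373}{161581719} \approx -3.7927$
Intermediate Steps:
$d{\left(q \right)} = \frac{52}{3} - \frac{q}{6}$ ($d{\left(q \right)} = \frac{104 - q}{6} = \frac{52}{3} - \frac{q}{6}$)
$- \frac{49810}{13130} + \frac{d{\left(-116 \right)}}{41021} = - \frac{49810}{13130} + \frac{\frac{52}{3} - - \frac{58}{3}}{41021} = \left(-49810\right) \frac{1}{13130} + \left(\frac{52}{3} + \frac{58}{3}\right) \frac{1}{41021} = - \frac{4981}{1313} + \frac{110}{3} \cdot \frac{1}{41021} = - \frac{4981}{1313} + \frac{110}{123063} = - \frac{612832373}{161581719}$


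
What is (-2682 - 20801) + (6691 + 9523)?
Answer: -7269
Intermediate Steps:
(-2682 - 20801) + (6691 + 9523) = -23483 + 16214 = -7269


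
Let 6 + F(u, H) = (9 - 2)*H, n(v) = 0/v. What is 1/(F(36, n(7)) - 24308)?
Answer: -1/24314 ≈ -4.1129e-5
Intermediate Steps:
n(v) = 0
F(u, H) = -6 + 7*H (F(u, H) = -6 + (9 - 2)*H = -6 + 7*H)
1/(F(36, n(7)) - 24308) = 1/((-6 + 7*0) - 24308) = 1/((-6 + 0) - 24308) = 1/(-6 - 24308) = 1/(-24314) = -1/24314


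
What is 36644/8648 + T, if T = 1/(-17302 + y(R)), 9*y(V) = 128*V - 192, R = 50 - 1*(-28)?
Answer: 37133573/8763667 ≈ 4.2372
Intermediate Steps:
R = 78 (R = 50 + 28 = 78)
y(V) = -64/3 + 128*V/9 (y(V) = (128*V - 192)/9 = (-192 + 128*V)/9 = -64/3 + 128*V/9)
T = -1/16214 (T = 1/(-17302 + (-64/3 + (128/9)*78)) = 1/(-17302 + (-64/3 + 3328/3)) = 1/(-17302 + 1088) = 1/(-16214) = -1/16214 ≈ -6.1675e-5)
36644/8648 + T = 36644/8648 - 1/16214 = 36644*(1/8648) - 1/16214 = 9161/2162 - 1/16214 = 37133573/8763667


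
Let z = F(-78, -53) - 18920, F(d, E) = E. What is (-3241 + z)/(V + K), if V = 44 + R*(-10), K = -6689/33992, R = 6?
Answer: 755098288/550561 ≈ 1371.5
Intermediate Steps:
K = -6689/33992 (K = -6689*1/33992 = -6689/33992 ≈ -0.19678)
V = -16 (V = 44 + 6*(-10) = 44 - 60 = -16)
z = -18973 (z = -53 - 18920 = -18973)
(-3241 + z)/(V + K) = (-3241 - 18973)/(-16 - 6689/33992) = -22214/(-550561/33992) = -22214*(-33992/550561) = 755098288/550561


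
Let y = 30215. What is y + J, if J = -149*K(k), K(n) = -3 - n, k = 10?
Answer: 32152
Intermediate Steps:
J = 1937 (J = -149*(-3 - 1*10) = -149*(-3 - 10) = -149*(-13) = 1937)
y + J = 30215 + 1937 = 32152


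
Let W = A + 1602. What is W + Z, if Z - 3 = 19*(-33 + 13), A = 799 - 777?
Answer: 1247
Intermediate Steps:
A = 22
W = 1624 (W = 22 + 1602 = 1624)
Z = -377 (Z = 3 + 19*(-33 + 13) = 3 + 19*(-20) = 3 - 380 = -377)
W + Z = 1624 - 377 = 1247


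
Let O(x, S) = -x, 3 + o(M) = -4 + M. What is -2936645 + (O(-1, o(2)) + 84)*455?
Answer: -2897970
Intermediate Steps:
o(M) = -7 + M (o(M) = -3 + (-4 + M) = -7 + M)
-2936645 + (O(-1, o(2)) + 84)*455 = -2936645 + (-1*(-1) + 84)*455 = -2936645 + (1 + 84)*455 = -2936645 + 85*455 = -2936645 + 38675 = -2897970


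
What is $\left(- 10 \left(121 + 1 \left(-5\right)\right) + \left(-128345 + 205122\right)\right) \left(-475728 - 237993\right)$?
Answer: $-53969440857$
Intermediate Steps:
$\left(- 10 \left(121 + 1 \left(-5\right)\right) + \left(-128345 + 205122\right)\right) \left(-475728 - 237993\right) = \left(- 10 \left(121 - 5\right) + 76777\right) \left(-713721\right) = \left(\left(-10\right) 116 + 76777\right) \left(-713721\right) = \left(-1160 + 76777\right) \left(-713721\right) = 75617 \left(-713721\right) = -53969440857$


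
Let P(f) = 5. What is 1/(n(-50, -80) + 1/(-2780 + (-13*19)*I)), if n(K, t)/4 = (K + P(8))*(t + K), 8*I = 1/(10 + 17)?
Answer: 600727/14057011584 ≈ 4.2735e-5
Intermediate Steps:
I = 1/216 (I = 1/(8*(10 + 17)) = (⅛)/27 = (⅛)*(1/27) = 1/216 ≈ 0.0046296)
n(K, t) = 4*(5 + K)*(K + t) (n(K, t) = 4*((K + 5)*(t + K)) = 4*((5 + K)*(K + t)) = 4*(5 + K)*(K + t))
1/(n(-50, -80) + 1/(-2780 + (-13*19)*I)) = 1/((4*(-50)² + 20*(-50) + 20*(-80) + 4*(-50)*(-80)) + 1/(-2780 - 13*19*(1/216))) = 1/((4*2500 - 1000 - 1600 + 16000) + 1/(-2780 - 247*1/216)) = 1/((10000 - 1000 - 1600 + 16000) + 1/(-2780 - 247/216)) = 1/(23400 + 1/(-600727/216)) = 1/(23400 - 216/600727) = 1/(14057011584/600727) = 600727/14057011584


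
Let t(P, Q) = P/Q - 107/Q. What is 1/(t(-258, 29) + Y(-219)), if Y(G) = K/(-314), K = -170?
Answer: -4553/54840 ≈ -0.083023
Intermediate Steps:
t(P, Q) = -107/Q + P/Q
Y(G) = 85/157 (Y(G) = -170/(-314) = -170*(-1/314) = 85/157)
1/(t(-258, 29) + Y(-219)) = 1/((-107 - 258)/29 + 85/157) = 1/((1/29)*(-365) + 85/157) = 1/(-365/29 + 85/157) = 1/(-54840/4553) = -4553/54840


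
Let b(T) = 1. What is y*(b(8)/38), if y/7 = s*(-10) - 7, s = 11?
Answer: -819/38 ≈ -21.553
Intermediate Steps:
y = -819 (y = 7*(11*(-10) - 7) = 7*(-110 - 7) = 7*(-117) = -819)
y*(b(8)/38) = -819/38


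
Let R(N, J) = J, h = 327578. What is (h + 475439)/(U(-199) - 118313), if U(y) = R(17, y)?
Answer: -803017/118512 ≈ -6.7758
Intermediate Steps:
U(y) = y
(h + 475439)/(U(-199) - 118313) = (327578 + 475439)/(-199 - 118313) = 803017/(-118512) = 803017*(-1/118512) = -803017/118512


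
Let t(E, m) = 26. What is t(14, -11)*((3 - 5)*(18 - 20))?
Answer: 104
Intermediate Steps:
t(14, -11)*((3 - 5)*(18 - 20)) = 26*((3 - 5)*(18 - 20)) = 26*(-2*(-2)) = 26*4 = 104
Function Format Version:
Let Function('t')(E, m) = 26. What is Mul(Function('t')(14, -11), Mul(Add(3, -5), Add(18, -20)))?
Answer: 104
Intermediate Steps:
Mul(Function('t')(14, -11), Mul(Add(3, -5), Add(18, -20))) = Mul(26, Mul(Add(3, -5), Add(18, -20))) = Mul(26, Mul(-2, -2)) = Mul(26, 4) = 104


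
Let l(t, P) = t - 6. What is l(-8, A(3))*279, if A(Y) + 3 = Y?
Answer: -3906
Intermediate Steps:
A(Y) = -3 + Y
l(t, P) = -6 + t
l(-8, A(3))*279 = (-6 - 8)*279 = -14*279 = -3906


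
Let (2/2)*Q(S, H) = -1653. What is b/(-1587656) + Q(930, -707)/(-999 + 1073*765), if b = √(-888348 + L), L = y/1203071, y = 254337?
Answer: -551/273282 - 3*I*√142864074684460149/1910062891576 ≈ -0.0020162 - 0.00059366*I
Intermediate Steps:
Q(S, H) = -1653
L = 254337/1203071 ≈ 0.21141
b = 3*I*√142864074684460149/1203071 (b = √(-888348 + 254337/1203071) = √(-1068745462371/1203071) = 3*I*√142864074684460149/1203071 ≈ 942.52*I)
b/(-1587656) + Q(930, -707)/(-999 + 1073*765) = (3*I*√142864074684460149/1203071)/(-1587656) - 1653/(-999 + 1073*765) = (3*I*√142864074684460149/1203071)*(-1/1587656) - 1653/(-999 + 820845) = -3*I*√142864074684460149/1910062891576 - 1653/819846 = -3*I*√142864074684460149/1910062891576 - 1653*1/819846 = -3*I*√142864074684460149/1910062891576 - 551/273282 = -551/273282 - 3*I*√142864074684460149/1910062891576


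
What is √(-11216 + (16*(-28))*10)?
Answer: 12*I*√109 ≈ 125.28*I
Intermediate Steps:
√(-11216 + (16*(-28))*10) = √(-11216 - 448*10) = √(-11216 - 4480) = √(-15696) = 12*I*√109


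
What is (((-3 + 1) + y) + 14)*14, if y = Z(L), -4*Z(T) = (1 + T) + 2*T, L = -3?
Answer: 196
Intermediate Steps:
Z(T) = -¼ - 3*T/4 (Z(T) = -((1 + T) + 2*T)/4 = -(1 + 3*T)/4 = -¼ - 3*T/4)
y = 2 (y = -¼ - ¾*(-3) = -¼ + 9/4 = 2)
(((-3 + 1) + y) + 14)*14 = (((-3 + 1) + 2) + 14)*14 = ((-2 + 2) + 14)*14 = (0 + 14)*14 = 14*14 = 196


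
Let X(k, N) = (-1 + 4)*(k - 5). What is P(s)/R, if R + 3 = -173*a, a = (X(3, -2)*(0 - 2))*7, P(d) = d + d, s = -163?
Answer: 326/14535 ≈ 0.022429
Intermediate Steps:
X(k, N) = -15 + 3*k (X(k, N) = 3*(-5 + k) = -15 + 3*k)
P(d) = 2*d
a = 84 (a = ((-15 + 3*3)*(0 - 2))*7 = ((-15 + 9)*(-2))*7 = -6*(-2)*7 = 12*7 = 84)
R = -14535 (R = -3 - 173*84 = -3 - 14532 = -14535)
P(s)/R = (2*(-163))/(-14535) = -326*(-1/14535) = 326/14535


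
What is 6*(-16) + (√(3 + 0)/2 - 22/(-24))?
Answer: -1141/12 + √3/2 ≈ -94.217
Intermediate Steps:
6*(-16) + (√(3 + 0)/2 - 22/(-24)) = -96 + (√3*(½) - 22*(-1/24)) = -96 + (√3/2 + 11/12) = -96 + (11/12 + √3/2) = -1141/12 + √3/2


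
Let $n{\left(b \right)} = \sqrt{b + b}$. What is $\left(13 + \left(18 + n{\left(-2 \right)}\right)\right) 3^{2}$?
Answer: $279 + 18 i \approx 279.0 + 18.0 i$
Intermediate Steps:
$n{\left(b \right)} = \sqrt{2} \sqrt{b}$ ($n{\left(b \right)} = \sqrt{2 b} = \sqrt{2} \sqrt{b}$)
$\left(13 + \left(18 + n{\left(-2 \right)}\right)\right) 3^{2} = \left(13 + \left(18 + \sqrt{2} \sqrt{-2}\right)\right) 3^{2} = \left(13 + \left(18 + \sqrt{2} i \sqrt{2}\right)\right) 9 = \left(13 + \left(18 + 2 i\right)\right) 9 = \left(31 + 2 i\right) 9 = 279 + 18 i$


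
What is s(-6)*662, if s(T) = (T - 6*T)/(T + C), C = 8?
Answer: 9930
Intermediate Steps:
s(T) = -5*T/(8 + T) (s(T) = (T - 6*T)/(T + 8) = (-5*T)/(8 + T) = -5*T/(8 + T))
s(-6)*662 = -5*(-6)/(8 - 6)*662 = -5*(-6)/2*662 = -5*(-6)*1/2*662 = 15*662 = 9930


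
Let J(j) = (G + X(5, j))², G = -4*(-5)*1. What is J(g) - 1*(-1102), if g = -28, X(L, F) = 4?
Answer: 1678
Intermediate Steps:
G = 20 (G = 20*1 = 20)
J(j) = 576 (J(j) = (20 + 4)² = 24² = 576)
J(g) - 1*(-1102) = 576 - 1*(-1102) = 576 + 1102 = 1678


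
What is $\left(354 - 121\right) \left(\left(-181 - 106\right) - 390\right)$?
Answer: $-157741$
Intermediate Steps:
$\left(354 - 121\right) \left(\left(-181 - 106\right) - 390\right) = 233 \left(-287 - 390\right) = 233 \left(-677\right) = -157741$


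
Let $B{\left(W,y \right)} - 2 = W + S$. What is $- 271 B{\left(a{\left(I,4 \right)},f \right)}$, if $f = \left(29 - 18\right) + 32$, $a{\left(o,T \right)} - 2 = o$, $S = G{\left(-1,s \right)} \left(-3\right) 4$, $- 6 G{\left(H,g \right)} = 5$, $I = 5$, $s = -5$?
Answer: $-5149$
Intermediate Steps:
$G{\left(H,g \right)} = - \frac{5}{6}$ ($G{\left(H,g \right)} = \left(- \frac{1}{6}\right) 5 = - \frac{5}{6}$)
$S = 10$ ($S = \left(- \frac{5}{6}\right) \left(-3\right) 4 = \frac{5}{2} \cdot 4 = 10$)
$a{\left(o,T \right)} = 2 + o$
$f = 43$ ($f = 11 + 32 = 43$)
$B{\left(W,y \right)} = 12 + W$ ($B{\left(W,y \right)} = 2 + \left(W + 10\right) = 2 + \left(10 + W\right) = 12 + W$)
$- 271 B{\left(a{\left(I,4 \right)},f \right)} = - 271 \left(12 + \left(2 + 5\right)\right) = - 271 \left(12 + 7\right) = \left(-271\right) 19 = -5149$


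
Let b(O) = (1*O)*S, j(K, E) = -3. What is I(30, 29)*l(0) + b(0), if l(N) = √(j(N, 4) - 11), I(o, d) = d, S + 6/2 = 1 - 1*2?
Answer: 29*I*√14 ≈ 108.51*I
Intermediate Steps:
S = -4 (S = -3 + (1 - 1*2) = -3 + (1 - 2) = -3 - 1 = -4)
l(N) = I*√14 (l(N) = √(-3 - 11) = √(-14) = I*√14)
b(O) = -4*O (b(O) = (1*O)*(-4) = O*(-4) = -4*O)
I(30, 29)*l(0) + b(0) = 29*(I*√14) - 4*0 = 29*I*√14 + 0 = 29*I*√14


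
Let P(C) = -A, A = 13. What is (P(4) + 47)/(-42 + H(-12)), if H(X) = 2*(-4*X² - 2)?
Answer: -17/599 ≈ -0.028381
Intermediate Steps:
P(C) = -13 (P(C) = -1*13 = -13)
H(X) = -4 - 8*X² (H(X) = 2*(-2 - 4*X²) = -4 - 8*X²)
(P(4) + 47)/(-42 + H(-12)) = (-13 + 47)/(-42 + (-4 - 8*(-12)²)) = 34/(-42 + (-4 - 8*144)) = 34/(-42 + (-4 - 1152)) = 34/(-42 - 1156) = 34/(-1198) = 34*(-1/1198) = -17/599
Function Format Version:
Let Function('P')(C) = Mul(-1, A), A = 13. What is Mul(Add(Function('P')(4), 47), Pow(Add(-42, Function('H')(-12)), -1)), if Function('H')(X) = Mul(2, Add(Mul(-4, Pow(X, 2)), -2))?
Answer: Rational(-17, 599) ≈ -0.028381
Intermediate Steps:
Function('P')(C) = -13 (Function('P')(C) = Mul(-1, 13) = -13)
Function('H')(X) = Add(-4, Mul(-8, Pow(X, 2))) (Function('H')(X) = Mul(2, Add(-2, Mul(-4, Pow(X, 2)))) = Add(-4, Mul(-8, Pow(X, 2))))
Mul(Add(Function('P')(4), 47), Pow(Add(-42, Function('H')(-12)), -1)) = Mul(Add(-13, 47), Pow(Add(-42, Add(-4, Mul(-8, Pow(-12, 2)))), -1)) = Mul(34, Pow(Add(-42, Add(-4, Mul(-8, 144))), -1)) = Mul(34, Pow(Add(-42, Add(-4, -1152)), -1)) = Mul(34, Pow(Add(-42, -1156), -1)) = Mul(34, Pow(-1198, -1)) = Mul(34, Rational(-1, 1198)) = Rational(-17, 599)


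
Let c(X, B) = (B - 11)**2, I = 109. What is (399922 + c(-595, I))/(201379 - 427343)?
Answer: -204763/112982 ≈ -1.8124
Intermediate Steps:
c(X, B) = (-11 + B)**2
(399922 + c(-595, I))/(201379 - 427343) = (399922 + (-11 + 109)**2)/(201379 - 427343) = (399922 + 98**2)/(-225964) = (399922 + 9604)*(-1/225964) = 409526*(-1/225964) = -204763/112982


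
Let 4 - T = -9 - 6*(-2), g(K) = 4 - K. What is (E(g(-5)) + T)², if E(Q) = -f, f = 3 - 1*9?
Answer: 49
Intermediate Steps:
f = -6 (f = 3 - 9 = -6)
T = 1 (T = 4 - (-9 - 6*(-2)) = 4 - (-9 + 12) = 4 - 1*3 = 4 - 3 = 1)
E(Q) = 6 (E(Q) = -1*(-6) = 6)
(E(g(-5)) + T)² = (6 + 1)² = 7² = 49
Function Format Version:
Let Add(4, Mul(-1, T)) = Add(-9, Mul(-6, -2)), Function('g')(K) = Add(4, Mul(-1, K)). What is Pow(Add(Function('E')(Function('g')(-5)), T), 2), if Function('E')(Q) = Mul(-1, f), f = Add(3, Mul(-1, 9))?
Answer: 49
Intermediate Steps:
f = -6 (f = Add(3, -9) = -6)
T = 1 (T = Add(4, Mul(-1, Add(-9, Mul(-6, -2)))) = Add(4, Mul(-1, Add(-9, 12))) = Add(4, Mul(-1, 3)) = Add(4, -3) = 1)
Function('E')(Q) = 6 (Function('E')(Q) = Mul(-1, -6) = 6)
Pow(Add(Function('E')(Function('g')(-5)), T), 2) = Pow(Add(6, 1), 2) = Pow(7, 2) = 49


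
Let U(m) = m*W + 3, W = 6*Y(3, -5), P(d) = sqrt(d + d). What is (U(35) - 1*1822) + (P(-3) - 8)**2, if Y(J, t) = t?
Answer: -2869 + (8 - I*sqrt(6))**2 ≈ -2811.0 - 39.192*I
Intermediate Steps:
P(d) = sqrt(2)*sqrt(d) (P(d) = sqrt(2*d) = sqrt(2)*sqrt(d))
W = -30 (W = 6*(-5) = -30)
U(m) = 3 - 30*m (U(m) = m*(-30) + 3 = -30*m + 3 = 3 - 30*m)
(U(35) - 1*1822) + (P(-3) - 8)**2 = ((3 - 30*35) - 1*1822) + (sqrt(2)*sqrt(-3) - 8)**2 = ((3 - 1050) - 1822) + (sqrt(2)*(I*sqrt(3)) - 8)**2 = (-1047 - 1822) + (I*sqrt(6) - 8)**2 = -2869 + (-8 + I*sqrt(6))**2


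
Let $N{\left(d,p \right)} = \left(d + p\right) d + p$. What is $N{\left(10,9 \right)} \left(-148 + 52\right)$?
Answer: $-19104$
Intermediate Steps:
$N{\left(d,p \right)} = p + d \left(d + p\right)$ ($N{\left(d,p \right)} = d \left(d + p\right) + p = p + d \left(d + p\right)$)
$N{\left(10,9 \right)} \left(-148 + 52\right) = \left(9 + 10^{2} + 10 \cdot 9\right) \left(-148 + 52\right) = \left(9 + 100 + 90\right) \left(-96\right) = 199 \left(-96\right) = -19104$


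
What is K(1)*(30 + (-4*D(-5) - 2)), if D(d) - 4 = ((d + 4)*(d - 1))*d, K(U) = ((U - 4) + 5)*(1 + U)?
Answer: 528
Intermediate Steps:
K(U) = (1 + U)**2 (K(U) = ((-4 + U) + 5)*(1 + U) = (1 + U)*(1 + U) = (1 + U)**2)
D(d) = 4 + d*(-1 + d)*(4 + d) (D(d) = 4 + ((d + 4)*(d - 1))*d = 4 + ((4 + d)*(-1 + d))*d = 4 + ((-1 + d)*(4 + d))*d = 4 + d*(-1 + d)*(4 + d))
K(1)*(30 + (-4*D(-5) - 2)) = (1 + 1)**2*(30 + (-4*(4 + (-5)**3 - 4*(-5) + 3*(-5)**2) - 2)) = 2**2*(30 + (-4*(4 - 125 + 20 + 3*25) - 2)) = 4*(30 + (-4*(4 - 125 + 20 + 75) - 2)) = 4*(30 + (-4*(-26) - 2)) = 4*(30 + (104 - 2)) = 4*(30 + 102) = 4*132 = 528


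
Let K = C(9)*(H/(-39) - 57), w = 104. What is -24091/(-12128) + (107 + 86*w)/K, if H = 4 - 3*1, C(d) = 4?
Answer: -127085533/3371584 ≈ -37.693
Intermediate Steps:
H = 1 (H = 4 - 3 = 1)
K = -8896/39 (K = 4*(1/(-39) - 57) = 4*(1*(-1/39) - 57) = 4*(-1/39 - 57) = 4*(-2224/39) = -8896/39 ≈ -228.10)
-24091/(-12128) + (107 + 86*w)/K = -24091/(-12128) + (107 + 86*104)/(-8896/39) = -24091*(-1/12128) + (107 + 8944)*(-39/8896) = 24091/12128 + 9051*(-39/8896) = 24091/12128 - 352989/8896 = -127085533/3371584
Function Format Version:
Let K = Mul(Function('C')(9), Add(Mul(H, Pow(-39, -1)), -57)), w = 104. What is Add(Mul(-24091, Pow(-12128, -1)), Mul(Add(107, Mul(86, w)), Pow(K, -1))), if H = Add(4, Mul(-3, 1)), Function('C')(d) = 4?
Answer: Rational(-127085533, 3371584) ≈ -37.693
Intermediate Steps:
H = 1 (H = Add(4, -3) = 1)
K = Rational(-8896, 39) (K = Mul(4, Add(Mul(1, Pow(-39, -1)), -57)) = Mul(4, Add(Mul(1, Rational(-1, 39)), -57)) = Mul(4, Add(Rational(-1, 39), -57)) = Mul(4, Rational(-2224, 39)) = Rational(-8896, 39) ≈ -228.10)
Add(Mul(-24091, Pow(-12128, -1)), Mul(Add(107, Mul(86, w)), Pow(K, -1))) = Add(Mul(-24091, Pow(-12128, -1)), Mul(Add(107, Mul(86, 104)), Pow(Rational(-8896, 39), -1))) = Add(Mul(-24091, Rational(-1, 12128)), Mul(Add(107, 8944), Rational(-39, 8896))) = Add(Rational(24091, 12128), Mul(9051, Rational(-39, 8896))) = Add(Rational(24091, 12128), Rational(-352989, 8896)) = Rational(-127085533, 3371584)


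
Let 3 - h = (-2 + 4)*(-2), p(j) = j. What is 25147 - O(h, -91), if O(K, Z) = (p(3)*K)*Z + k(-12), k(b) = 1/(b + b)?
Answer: 649393/24 ≈ 27058.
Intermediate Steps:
k(b) = 1/(2*b)
h = 7 (h = 3 - (-2 + 4)*(-2) = 3 - 2*(-2) = 3 - 1*(-4) = 3 + 4 = 7)
O(K, Z) = -1/24 + 3*K*Z (O(K, Z) = (3*K)*Z + (1/2)/(-12) = 3*K*Z + (1/2)*(-1/12) = 3*K*Z - 1/24 = -1/24 + 3*K*Z)
25147 - O(h, -91) = 25147 - (-1/24 + 3*7*(-91)) = 25147 - (-1/24 - 1911) = 25147 - 1*(-45865/24) = 25147 + 45865/24 = 649393/24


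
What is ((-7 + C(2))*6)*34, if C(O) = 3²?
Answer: 408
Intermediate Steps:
C(O) = 9
((-7 + C(2))*6)*34 = ((-7 + 9)*6)*34 = (2*6)*34 = 12*34 = 408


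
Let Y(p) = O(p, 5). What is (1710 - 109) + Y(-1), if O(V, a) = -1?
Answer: 1600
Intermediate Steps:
Y(p) = -1
(1710 - 109) + Y(-1) = (1710 - 109) - 1 = 1601 - 1 = 1600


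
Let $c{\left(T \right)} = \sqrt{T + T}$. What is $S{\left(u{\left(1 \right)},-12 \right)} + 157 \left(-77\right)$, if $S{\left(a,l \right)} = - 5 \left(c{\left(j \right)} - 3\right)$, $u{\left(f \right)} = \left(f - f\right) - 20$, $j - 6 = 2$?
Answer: $-12094$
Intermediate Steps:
$j = 8$ ($j = 6 + 2 = 8$)
$c{\left(T \right)} = \sqrt{2} \sqrt{T}$ ($c{\left(T \right)} = \sqrt{2 T} = \sqrt{2} \sqrt{T}$)
$u{\left(f \right)} = -20$ ($u{\left(f \right)} = 0 - 20 = -20$)
$S{\left(a,l \right)} = -5$ ($S{\left(a,l \right)} = - 5 \left(\sqrt{2} \sqrt{8} - 3\right) = - 5 \left(\sqrt{2} \cdot 2 \sqrt{2} - 3\right) = - 5 \left(4 - 3\right) = \left(-5\right) 1 = -5$)
$S{\left(u{\left(1 \right)},-12 \right)} + 157 \left(-77\right) = -5 + 157 \left(-77\right) = -5 - 12089 = -12094$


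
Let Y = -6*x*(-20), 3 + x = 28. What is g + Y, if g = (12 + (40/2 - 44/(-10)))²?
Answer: 108124/25 ≈ 4325.0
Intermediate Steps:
x = 25 (x = -3 + 28 = 25)
g = 33124/25 (g = (12 + (40*(½) - 44*(-⅒)))² = (12 + (20 + 22/5))² = (12 + 122/5)² = (182/5)² = 33124/25 ≈ 1325.0)
Y = 3000 (Y = -6*25*(-20) = -150*(-20) = 3000)
g + Y = 33124/25 + 3000 = 108124/25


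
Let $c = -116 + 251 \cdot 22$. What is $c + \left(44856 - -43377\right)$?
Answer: $93639$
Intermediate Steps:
$c = 5406$ ($c = -116 + 5522 = 5406$)
$c + \left(44856 - -43377\right) = 5406 + \left(44856 - -43377\right) = 5406 + \left(44856 + 43377\right) = 5406 + 88233 = 93639$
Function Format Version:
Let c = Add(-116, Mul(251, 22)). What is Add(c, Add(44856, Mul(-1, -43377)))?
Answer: 93639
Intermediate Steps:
c = 5406 (c = Add(-116, 5522) = 5406)
Add(c, Add(44856, Mul(-1, -43377))) = Add(5406, Add(44856, Mul(-1, -43377))) = Add(5406, Add(44856, 43377)) = Add(5406, 88233) = 93639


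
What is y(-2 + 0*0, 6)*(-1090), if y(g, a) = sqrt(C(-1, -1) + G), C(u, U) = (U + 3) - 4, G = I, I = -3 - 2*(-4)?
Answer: -1090*sqrt(3) ≈ -1887.9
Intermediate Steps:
I = 5 (I = -3 + 8 = 5)
G = 5
C(u, U) = -1 + U (C(u, U) = (3 + U) - 4 = -1 + U)
y(g, a) = sqrt(3) (y(g, a) = sqrt((-1 - 1) + 5) = sqrt(-2 + 5) = sqrt(3))
y(-2 + 0*0, 6)*(-1090) = sqrt(3)*(-1090) = -1090*sqrt(3)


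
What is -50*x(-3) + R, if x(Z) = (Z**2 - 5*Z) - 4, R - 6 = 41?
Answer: -953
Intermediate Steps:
R = 47 (R = 6 + 41 = 47)
x(Z) = -4 + Z**2 - 5*Z
-50*x(-3) + R = -50*(-4 + (-3)**2 - 5*(-3)) + 47 = -50*(-4 + 9 + 15) + 47 = -50*20 + 47 = -1000 + 47 = -953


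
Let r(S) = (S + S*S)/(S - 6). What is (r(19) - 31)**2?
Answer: 529/169 ≈ 3.1302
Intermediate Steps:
r(S) = (S + S**2)/(-6 + S)
(r(19) - 31)**2 = (19*(1 + 19)/(-6 + 19) - 31)**2 = (19*20/13 - 31)**2 = (19*(1/13)*20 - 31)**2 = (380/13 - 31)**2 = (-23/13)**2 = 529/169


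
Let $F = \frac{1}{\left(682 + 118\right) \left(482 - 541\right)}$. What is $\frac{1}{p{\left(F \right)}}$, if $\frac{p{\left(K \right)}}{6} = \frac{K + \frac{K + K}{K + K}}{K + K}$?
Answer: $- \frac{1}{141597} \approx -7.0623 \cdot 10^{-6}$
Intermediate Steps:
$F = - \frac{1}{47200}$ ($F = \frac{1}{800 \left(-59\right)} = \frac{1}{-47200} = - \frac{1}{47200} \approx -2.1186 \cdot 10^{-5}$)
$p{\left(K \right)} = \frac{3 \left(1 + K\right)}{K}$ ($p{\left(K \right)} = 6 \frac{K + \frac{K + K}{K + K}}{K + K} = 6 \frac{K + \frac{2 K}{2 K}}{2 K} = 6 \left(K + 2 K \frac{1}{2 K}\right) \frac{1}{2 K} = 6 \left(K + 1\right) \frac{1}{2 K} = 6 \left(1 + K\right) \frac{1}{2 K} = 6 \frac{1 + K}{2 K} = \frac{3 \left(1 + K\right)}{K}$)
$\frac{1}{p{\left(F \right)}} = \frac{1}{3 + \frac{3}{- \frac{1}{47200}}} = \frac{1}{3 + 3 \left(-47200\right)} = \frac{1}{3 - 141600} = \frac{1}{-141597} = - \frac{1}{141597}$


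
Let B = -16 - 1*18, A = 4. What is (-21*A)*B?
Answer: 2856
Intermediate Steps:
B = -34 (B = -16 - 18 = -34)
(-21*A)*B = -21*4*(-34) = -84*(-34) = 2856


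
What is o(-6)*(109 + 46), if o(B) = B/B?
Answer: 155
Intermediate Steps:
o(B) = 1
o(-6)*(109 + 46) = 1*(109 + 46) = 1*155 = 155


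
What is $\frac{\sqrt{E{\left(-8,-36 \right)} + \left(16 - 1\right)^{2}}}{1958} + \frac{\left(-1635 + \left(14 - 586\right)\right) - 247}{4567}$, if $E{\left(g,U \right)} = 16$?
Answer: $- \frac{2454}{4567} + \frac{\sqrt{241}}{1958} \approx -0.5294$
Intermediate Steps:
$\frac{\sqrt{E{\left(-8,-36 \right)} + \left(16 - 1\right)^{2}}}{1958} + \frac{\left(-1635 + \left(14 - 586\right)\right) - 247}{4567} = \frac{\sqrt{16 + \left(16 - 1\right)^{2}}}{1958} + \frac{\left(-1635 + \left(14 - 586\right)\right) - 247}{4567} = \sqrt{16 + 15^{2}} \cdot \frac{1}{1958} + \left(\left(-1635 - 572\right) - 247\right) \frac{1}{4567} = \sqrt{16 + 225} \cdot \frac{1}{1958} + \left(-2207 - 247\right) \frac{1}{4567} = \sqrt{241} \cdot \frac{1}{1958} - \frac{2454}{4567} = \frac{\sqrt{241}}{1958} - \frac{2454}{4567} = - \frac{2454}{4567} + \frac{\sqrt{241}}{1958}$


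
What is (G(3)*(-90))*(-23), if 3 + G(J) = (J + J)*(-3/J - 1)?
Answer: -31050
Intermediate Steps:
G(J) = -3 + 2*J*(-1 - 3/J) (G(J) = -3 + (J + J)*(-3/J - 1) = -3 + (2*J)*(-1 - 3/J) = -3 + 2*J*(-1 - 3/J))
(G(3)*(-90))*(-23) = ((-9 - 2*3)*(-90))*(-23) = ((-9 - 6)*(-90))*(-23) = -15*(-90)*(-23) = 1350*(-23) = -31050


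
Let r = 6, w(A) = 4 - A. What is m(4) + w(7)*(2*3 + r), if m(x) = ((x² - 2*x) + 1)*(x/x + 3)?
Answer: 0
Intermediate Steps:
m(x) = 4 - 8*x + 4*x² (m(x) = (1 + x² - 2*x)*(1 + 3) = (1 + x² - 2*x)*4 = 4 - 8*x + 4*x²)
m(4) + w(7)*(2*3 + r) = (4 - 8*4 + 4*4²) + (4 - 1*7)*(2*3 + 6) = (4 - 32 + 4*16) + (4 - 7)*(6 + 6) = (4 - 32 + 64) - 3*12 = 36 - 36 = 0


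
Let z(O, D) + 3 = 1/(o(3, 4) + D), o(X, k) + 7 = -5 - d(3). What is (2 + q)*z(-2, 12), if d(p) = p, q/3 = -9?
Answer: 250/3 ≈ 83.333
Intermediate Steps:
q = -27 (q = 3*(-9) = -27)
o(X, k) = -15 (o(X, k) = -7 + (-5 - 1*3) = -7 + (-5 - 3) = -7 - 8 = -15)
z(O, D) = -3 + 1/(-15 + D)
(2 + q)*z(-2, 12) = (2 - 27)*((46 - 3*12)/(-15 + 12)) = -25*(46 - 36)/(-3) = -(-25)*10/3 = -25*(-10/3) = 250/3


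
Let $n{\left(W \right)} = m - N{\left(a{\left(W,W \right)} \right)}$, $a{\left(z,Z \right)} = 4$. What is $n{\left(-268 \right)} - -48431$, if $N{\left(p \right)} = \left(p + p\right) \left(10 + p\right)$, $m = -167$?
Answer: $48152$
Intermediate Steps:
$N{\left(p \right)} = 2 p \left(10 + p\right)$
$n{\left(W \right)} = -279$ ($n{\left(W \right)} = -167 - 2 \cdot 4 \left(10 + 4\right) = -167 - 2 \cdot 4 \cdot 14 = -167 - 112 = -279$)
$n{\left(-268 \right)} - -48431 = -279 - -48431 = -279 + 48431 = 48152$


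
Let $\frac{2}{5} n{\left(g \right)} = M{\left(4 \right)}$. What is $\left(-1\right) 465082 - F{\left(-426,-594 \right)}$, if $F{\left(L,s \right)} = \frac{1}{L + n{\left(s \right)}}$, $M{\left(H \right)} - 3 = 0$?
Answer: $- \frac{389273632}{837} \approx -4.6508 \cdot 10^{5}$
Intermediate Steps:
$M{\left(H \right)} = 3$ ($M{\left(H \right)} = 3 + 0 = 3$)
$n{\left(g \right)} = \frac{15}{2}$ ($n{\left(g \right)} = \frac{5}{2} \cdot 3 = \frac{15}{2}$)
$F{\left(L,s \right)} = \frac{1}{\frac{15}{2} + L}$ ($F{\left(L,s \right)} = \frac{1}{L + \frac{15}{2}} = \frac{1}{\frac{15}{2} + L}$)
$\left(-1\right) 465082 - F{\left(-426,-594 \right)} = \left(-1\right) 465082 - \frac{2}{15 + 2 \left(-426\right)} = -465082 - \frac{2}{15 - 852} = -465082 - \frac{2}{-837} = -465082 - 2 \left(- \frac{1}{837}\right) = -465082 - - \frac{2}{837} = -465082 + \frac{2}{837} = - \frac{389273632}{837}$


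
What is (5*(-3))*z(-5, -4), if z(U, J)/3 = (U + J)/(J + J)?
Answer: -405/8 ≈ -50.625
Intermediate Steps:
z(U, J) = 3*(J + U)/(2*J) (z(U, J) = 3*((U + J)/(J + J)) = 3*((J + U)/((2*J))) = 3*((J + U)*(1/(2*J))) = 3*((J + U)/(2*J)) = 3*(J + U)/(2*J))
(5*(-3))*z(-5, -4) = (5*(-3))*((3/2)*(-4 - 5)/(-4)) = -45*(-1)*(-9)/(2*4) = -15*27/8 = -405/8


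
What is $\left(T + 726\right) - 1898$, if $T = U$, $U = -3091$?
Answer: $-4263$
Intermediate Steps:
$T = -3091$
$\left(T + 726\right) - 1898 = \left(-3091 + 726\right) - 1898 = -2365 - 1898 = -4263$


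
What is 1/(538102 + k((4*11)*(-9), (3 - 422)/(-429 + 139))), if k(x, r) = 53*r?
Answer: 290/156071787 ≈ 1.8581e-6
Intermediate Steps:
1/(538102 + k((4*11)*(-9), (3 - 422)/(-429 + 139))) = 1/(538102 + 53*((3 - 422)/(-429 + 139))) = 1/(538102 + 53*(-419/(-290))) = 1/(538102 + 53*(-419*(-1/290))) = 1/(538102 + 53*(419/290)) = 1/(538102 + 22207/290) = 1/(156071787/290) = 290/156071787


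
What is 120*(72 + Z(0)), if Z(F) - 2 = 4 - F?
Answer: 9360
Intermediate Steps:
Z(F) = 6 - F (Z(F) = 2 + (4 - F) = 6 - F)
120*(72 + Z(0)) = 120*(72 + (6 - 1*0)) = 120*(72 + (6 + 0)) = 120*(72 + 6) = 120*78 = 9360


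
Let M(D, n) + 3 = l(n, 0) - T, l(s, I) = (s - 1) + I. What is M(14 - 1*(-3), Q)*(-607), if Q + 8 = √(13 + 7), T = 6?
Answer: 10926 - 1214*√5 ≈ 8211.4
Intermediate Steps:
l(s, I) = -1 + I + s (l(s, I) = (-1 + s) + I = -1 + I + s)
Q = -8 + 2*√5 (Q = -8 + √(13 + 7) = -8 + √20 = -8 + 2*√5 ≈ -3.5279)
M(D, n) = -10 + n (M(D, n) = -3 + ((-1 + 0 + n) - 1*6) = -3 + ((-1 + n) - 6) = -3 + (-7 + n) = -10 + n)
M(14 - 1*(-3), Q)*(-607) = (-10 + (-8 + 2*√5))*(-607) = (-18 + 2*√5)*(-607) = 10926 - 1214*√5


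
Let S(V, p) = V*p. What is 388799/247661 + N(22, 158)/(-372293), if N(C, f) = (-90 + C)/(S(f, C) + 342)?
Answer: 276322310338737/176014489788757 ≈ 1.5699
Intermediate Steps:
N(C, f) = (-90 + C)/(342 + C*f) (N(C, f) = (-90 + C)/(f*C + 342) = (-90 + C)/(C*f + 342) = (-90 + C)/(342 + C*f))
388799/247661 + N(22, 158)/(-372293) = 388799/247661 + ((-90 + 22)/(342 + 22*158))/(-372293) = 388799*(1/247661) + (-68/(342 + 3476))*(-1/372293) = 388799/247661 + (-68/3818)*(-1/372293) = 388799/247661 + ((1/3818)*(-68))*(-1/372293) = 388799/247661 - 34/1909*(-1/372293) = 388799/247661 + 34/710707337 = 276322310338737/176014489788757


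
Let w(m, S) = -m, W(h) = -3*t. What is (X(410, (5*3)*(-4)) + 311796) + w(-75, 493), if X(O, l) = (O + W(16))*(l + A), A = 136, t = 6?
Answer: 341663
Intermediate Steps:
W(h) = -18 (W(h) = -3*6 = -18)
X(O, l) = (-18 + O)*(136 + l) (X(O, l) = (O - 18)*(l + 136) = (-18 + O)*(136 + l))
(X(410, (5*3)*(-4)) + 311796) + w(-75, 493) = ((-2448 - 18*5*3*(-4) + 136*410 + 410*((5*3)*(-4))) + 311796) - 1*(-75) = ((-2448 - 270*(-4) + 55760 + 410*(15*(-4))) + 311796) + 75 = ((-2448 - 18*(-60) + 55760 + 410*(-60)) + 311796) + 75 = ((-2448 + 1080 + 55760 - 24600) + 311796) + 75 = (29792 + 311796) + 75 = 341588 + 75 = 341663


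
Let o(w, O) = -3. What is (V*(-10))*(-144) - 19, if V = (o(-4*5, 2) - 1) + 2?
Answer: -2899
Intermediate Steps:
V = -2 (V = (-3 - 1) + 2 = -4 + 2 = -2)
(V*(-10))*(-144) - 19 = -2*(-10)*(-144) - 19 = 20*(-144) - 19 = -2880 - 19 = -2899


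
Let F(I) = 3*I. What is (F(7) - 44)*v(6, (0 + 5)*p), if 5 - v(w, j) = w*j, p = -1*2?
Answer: -1495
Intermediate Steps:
p = -2
v(w, j) = 5 - j*w (v(w, j) = 5 - w*j = 5 - j*w)
(F(7) - 44)*v(6, (0 + 5)*p) = (3*7 - 44)*(5 - 1*(0 + 5)*(-2)*6) = (21 - 44)*(5 - 1*5*(-2)*6) = -23*(5 - 1*(-10)*6) = -23*(5 + 60) = -23*65 = -1495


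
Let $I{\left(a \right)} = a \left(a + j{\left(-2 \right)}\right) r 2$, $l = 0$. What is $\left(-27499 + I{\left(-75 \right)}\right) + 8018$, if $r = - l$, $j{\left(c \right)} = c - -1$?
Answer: $-19481$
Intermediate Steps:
$j{\left(c \right)} = 1 + c$ ($j{\left(c \right)} = c + 1 = 1 + c$)
$r = 0$ ($r = \left(-1\right) 0 = 0$)
$I{\left(a \right)} = 0$ ($I{\left(a \right)} = a \left(a + \left(1 - 2\right)\right) 0 \cdot 2 = a \left(a - 1\right) 0 \cdot 2 = a \left(-1 + a\right) 0 \cdot 2 = 0 \cdot 2 = 0$)
$\left(-27499 + I{\left(-75 \right)}\right) + 8018 = \left(-27499 + 0\right) + 8018 = -27499 + 8018 = -19481$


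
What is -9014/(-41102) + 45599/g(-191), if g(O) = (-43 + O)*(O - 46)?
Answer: 1187054255/1139717358 ≈ 1.0415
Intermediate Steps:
g(O) = (-46 + O)*(-43 + O) (g(O) = (-43 + O)*(-46 + O) = (-46 + O)*(-43 + O))
-9014/(-41102) + 45599/g(-191) = -9014/(-41102) + 45599/(1978 + (-191)**2 - 89*(-191)) = -9014*(-1/41102) + 45599/(1978 + 36481 + 16999) = 4507/20551 + 45599/55458 = 1187054255/1139717358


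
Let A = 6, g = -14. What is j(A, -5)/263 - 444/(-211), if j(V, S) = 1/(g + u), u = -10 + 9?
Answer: 1751369/832395 ≈ 2.1040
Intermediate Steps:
u = -1
j(V, S) = -1/15 (j(V, S) = 1/(-14 - 1) = 1/(-15) = -1/15)
j(A, -5)/263 - 444/(-211) = -1/15/263 - 444/(-211) = -1/15*1/263 - 444*(-1/211) = -1/3945 + 444/211 = 1751369/832395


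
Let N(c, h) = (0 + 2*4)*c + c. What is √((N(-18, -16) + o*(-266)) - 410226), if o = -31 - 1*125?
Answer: 6*I*√10247 ≈ 607.37*I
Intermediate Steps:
o = -156 (o = -31 - 125 = -156)
N(c, h) = 9*c (N(c, h) = (0 + 8)*c + c = 8*c + c = 9*c)
√((N(-18, -16) + o*(-266)) - 410226) = √((9*(-18) - 156*(-266)) - 410226) = √((-162 + 41496) - 410226) = √(41334 - 410226) = √(-368892) = 6*I*√10247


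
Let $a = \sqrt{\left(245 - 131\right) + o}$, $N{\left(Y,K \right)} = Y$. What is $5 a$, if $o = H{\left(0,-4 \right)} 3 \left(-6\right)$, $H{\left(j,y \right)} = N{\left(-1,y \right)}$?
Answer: $10 \sqrt{33} \approx 57.446$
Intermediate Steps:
$H{\left(j,y \right)} = -1$
$o = 18$ ($o = \left(-1\right) 3 \left(-6\right) = \left(-3\right) \left(-6\right) = 18$)
$a = 2 \sqrt{33}$ ($a = \sqrt{\left(245 - 131\right) + 18} = \sqrt{114 + 18} = \sqrt{132} = 2 \sqrt{33} \approx 11.489$)
$5 a = 5 \cdot 2 \sqrt{33} = 10 \sqrt{33}$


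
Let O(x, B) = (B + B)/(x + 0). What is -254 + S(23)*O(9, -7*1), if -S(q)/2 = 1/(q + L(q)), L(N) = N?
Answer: -52564/207 ≈ -253.93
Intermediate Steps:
O(x, B) = 2*B/x (O(x, B) = (2*B)/x = 2*B/x)
S(q) = -1/q (S(q) = -2/(q + q) = -2*1/(2*q) = -1/q)
-254 + S(23)*O(9, -7*1) = -254 + (-1/23)*(2*(-7*1)/9) = -254 + (-1*1/23)*(2*(-7)*(⅑)) = -254 - 1/23*(-14/9) = -254 + 14/207 = -52564/207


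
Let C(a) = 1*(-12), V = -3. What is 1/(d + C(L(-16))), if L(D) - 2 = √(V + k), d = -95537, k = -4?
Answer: -1/95549 ≈ -1.0466e-5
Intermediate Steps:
L(D) = 2 + I*√7 (L(D) = 2 + √(-3 - 4) = 2 + √(-7) = 2 + I*√7)
C(a) = -12
1/(d + C(L(-16))) = 1/(-95537 - 12) = 1/(-95549) = -1/95549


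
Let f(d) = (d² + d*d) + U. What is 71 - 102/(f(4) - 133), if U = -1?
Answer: 72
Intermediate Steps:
f(d) = -1 + 2*d² (f(d) = (d² + d*d) - 1 = (d² + d²) - 1 = 2*d² - 1 = -1 + 2*d²)
71 - 102/(f(4) - 133) = 71 - 102/((-1 + 2*4²) - 133) = 71 - 102/((-1 + 2*16) - 133) = 71 - 102/((-1 + 32) - 133) = 71 - 102/(31 - 133) = 71 - 102/(-102) = 71 - 102*(-1/102) = 71 + 1 = 72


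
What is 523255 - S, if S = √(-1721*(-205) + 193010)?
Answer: 523255 - √545815 ≈ 5.2252e+5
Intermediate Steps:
S = √545815 (S = √(352805 + 193010) = √545815 ≈ 738.79)
523255 - S = 523255 - √545815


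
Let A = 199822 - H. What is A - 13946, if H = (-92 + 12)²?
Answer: 179476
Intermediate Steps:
H = 6400 (H = (-80)² = 6400)
A = 193422 (A = 199822 - 1*6400 = 199822 - 6400 = 193422)
A - 13946 = 193422 - 13946 = 179476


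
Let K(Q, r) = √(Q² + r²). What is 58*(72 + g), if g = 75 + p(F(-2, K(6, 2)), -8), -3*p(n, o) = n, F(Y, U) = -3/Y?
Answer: 8497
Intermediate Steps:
p(n, o) = -n/3
g = 149/2 (g = 75 - (-1)/(-2) = 75 - (-1)*(-1)/2 = 75 - ⅓*3/2 = 75 - ½ = 149/2 ≈ 74.500)
58*(72 + g) = 58*(72 + 149/2) = 58*(293/2) = 8497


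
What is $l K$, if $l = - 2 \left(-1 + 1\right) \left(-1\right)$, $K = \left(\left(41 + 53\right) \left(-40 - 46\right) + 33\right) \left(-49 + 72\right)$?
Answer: $0$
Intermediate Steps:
$K = -185173$ ($K = \left(94 \left(-86\right) + 33\right) 23 = \left(-8084 + 33\right) 23 = \left(-8051\right) 23 = -185173$)
$l = 0$ ($l = \left(-2\right) 0 \left(-1\right) = 0 \left(-1\right) = 0$)
$l K = 0 \left(-185173\right) = 0$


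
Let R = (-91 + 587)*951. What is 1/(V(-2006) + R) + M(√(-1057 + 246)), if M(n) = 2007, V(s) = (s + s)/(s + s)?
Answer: 946695880/471697 ≈ 2007.0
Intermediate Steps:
V(s) = 1 (V(s) = (2*s)/((2*s)) = (2*s)*(1/(2*s)) = 1)
R = 471696 (R = 496*951 = 471696)
1/(V(-2006) + R) + M(√(-1057 + 246)) = 1/(1 + 471696) + 2007 = 1/471697 + 2007 = 946695880/471697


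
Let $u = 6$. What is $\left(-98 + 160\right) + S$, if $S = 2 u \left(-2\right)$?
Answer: $38$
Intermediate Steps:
$S = -24$ ($S = 2 \cdot 6 \left(-2\right) = 12 \left(-2\right) = -24$)
$\left(-98 + 160\right) + S = \left(-98 + 160\right) - 24 = 62 - 24 = 38$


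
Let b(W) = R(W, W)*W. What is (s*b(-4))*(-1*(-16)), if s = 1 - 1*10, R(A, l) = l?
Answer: -2304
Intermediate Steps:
b(W) = W**2 (b(W) = W*W = W**2)
s = -9 (s = 1 - 10 = -9)
(s*b(-4))*(-1*(-16)) = (-9*(-4)**2)*(-1*(-16)) = -9*16*16 = -144*16 = -2304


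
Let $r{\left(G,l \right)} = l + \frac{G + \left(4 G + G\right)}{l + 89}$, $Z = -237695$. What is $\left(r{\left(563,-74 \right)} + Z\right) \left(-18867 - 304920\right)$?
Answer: $\frac{384567971853}{5} \approx 7.6914 \cdot 10^{10}$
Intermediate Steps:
$r{\left(G,l \right)} = l + \frac{6 G}{89 + l}$ ($r{\left(G,l \right)} = l + \frac{G + 5 G}{89 + l} = l + \frac{6 G}{89 + l}$)
$\left(r{\left(563,-74 \right)} + Z\right) \left(-18867 - 304920\right) = \left(\frac{\left(-74\right)^{2} + 6 \cdot 563 + 89 \left(-74\right)}{89 - 74} - 237695\right) \left(-18867 - 304920\right) = \left(\frac{5476 + 3378 - 6586}{15} - 237695\right) \left(-323787\right) = \left(\frac{1}{15} \cdot 2268 - 237695\right) \left(-323787\right) = \left(\frac{756}{5} - 237695\right) \left(-323787\right) = \left(- \frac{1187719}{5}\right) \left(-323787\right) = \frac{384567971853}{5}$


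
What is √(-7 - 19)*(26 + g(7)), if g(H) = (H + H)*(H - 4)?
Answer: 68*I*√26 ≈ 346.73*I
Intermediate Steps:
g(H) = 2*H*(-4 + H) (g(H) = (2*H)*(-4 + H) = 2*H*(-4 + H))
√(-7 - 19)*(26 + g(7)) = √(-7 - 19)*(26 + 2*7*(-4 + 7)) = √(-26)*(26 + 2*7*3) = (I*√26)*(26 + 42) = (I*√26)*68 = 68*I*√26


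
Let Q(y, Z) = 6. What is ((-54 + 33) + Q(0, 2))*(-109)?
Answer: 1635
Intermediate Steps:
((-54 + 33) + Q(0, 2))*(-109) = ((-54 + 33) + 6)*(-109) = (-21 + 6)*(-109) = -15*(-109) = 1635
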